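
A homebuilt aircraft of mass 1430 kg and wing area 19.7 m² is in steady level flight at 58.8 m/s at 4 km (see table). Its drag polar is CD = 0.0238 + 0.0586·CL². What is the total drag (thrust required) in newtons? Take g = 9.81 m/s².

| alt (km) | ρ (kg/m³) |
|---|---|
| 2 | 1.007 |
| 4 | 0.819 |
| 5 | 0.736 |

D = 1080 N

At 4 km, from the table: ρ = 0.819 kg/m³.
Level flight ⇒ L = W = m·g = 1430 × 9.81 = 14028 N.
Dynamic pressure q = 0.5 × 0.819 × 58.8² = 1416 Pa.
CL = W/(q·S) = 14028 / (1416 × 19.7) = 0.503.
CD = 0.0238 + 0.0586 × 0.503² = 0.03862.
D = q·S·CD = 1416 × 19.7 × 0.03862 = 1077 N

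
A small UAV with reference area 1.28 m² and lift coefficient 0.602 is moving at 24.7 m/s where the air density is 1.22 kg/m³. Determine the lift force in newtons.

L = ½ρv²S·CL = ½ × 1.22 × 24.7² × 1.28 × 0.602 = 287 N

L = 287 N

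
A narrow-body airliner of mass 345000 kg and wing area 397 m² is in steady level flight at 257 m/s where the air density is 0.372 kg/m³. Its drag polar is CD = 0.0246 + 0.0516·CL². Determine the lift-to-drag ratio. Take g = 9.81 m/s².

L/D = 14

Weight W = mg = 345000 × 9.81 = 3.3844×10^6 N; in level flight L = W.
Dynamic pressure q = 0.5 × 0.372 × 257² = 12290 Pa.
Required CL = L/(qS) = 3.3844×10^6/(12290·397) = 0.6939.
CD = 0.0246 + 0.0516 × 0.6939² = 0.04945.
L/D = CL/CD = 0.6939 / 0.04945 = 14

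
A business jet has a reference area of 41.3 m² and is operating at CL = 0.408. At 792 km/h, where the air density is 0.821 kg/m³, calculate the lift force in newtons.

Convert speed: v = 792 km/h ÷ 3.6 = 220 m/s.
L = ½ρv²S·CL = ½ × 0.821 × 220² × 41.3 × 0.408 = 3.35×10^5 N ≈ 335 kN

L = 3.35×10^5 N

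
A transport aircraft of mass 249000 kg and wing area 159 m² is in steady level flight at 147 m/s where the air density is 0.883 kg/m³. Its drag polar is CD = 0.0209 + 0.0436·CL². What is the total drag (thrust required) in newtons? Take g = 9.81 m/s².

Weight W = mg = 249000 × 9.81 = 2.4427×10^6 N; in level flight L = W.
Dynamic pressure q = 0.5 × 0.883 × 147² = 9540 Pa.
CL = 2W/(ρv²S) = 2×2.4427×10^6/(0.883×147²×159) = 1.61.
CD = 0.0209 + 0.0436 × 1.61² = 0.134.
D = q·S·CD = 9540 × 159 × 0.134 = 2.032×10^5 N

D = 2.03×10^5 N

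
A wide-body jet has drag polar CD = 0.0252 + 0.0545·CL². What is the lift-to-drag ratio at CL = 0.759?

L/D = 13.4

CD = 0.0252 + 0.0545 × 0.759² = 0.0566
L/D = CL/CD = 0.759 / 0.0566 = 13.4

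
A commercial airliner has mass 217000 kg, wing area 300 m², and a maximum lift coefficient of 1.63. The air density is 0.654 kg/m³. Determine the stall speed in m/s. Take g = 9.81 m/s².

V_stall = 115 m/s

At stall, lift equals weight: L = W = m·g = 217000 × 9.81 = 2.129×10^6 N.
From L = ½ρV²S·CL,max = W: V_stall = √(2W/(ρSCL,max)) = √(2·2.129×10^6/(0.654·300·1.63))
V_stall = √13310 = 115 m/s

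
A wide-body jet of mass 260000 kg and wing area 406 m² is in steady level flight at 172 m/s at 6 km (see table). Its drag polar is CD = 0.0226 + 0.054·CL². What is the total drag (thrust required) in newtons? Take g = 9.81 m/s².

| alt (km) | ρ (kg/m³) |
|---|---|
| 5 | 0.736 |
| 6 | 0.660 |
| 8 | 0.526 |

D = 1.78×10^5 N

At 6 km, from the table: ρ = 0.660 kg/m³.
Weight W = mg = 260000 × 9.81 = 2.5506×10^6 N; in level flight L = W.
Dynamic pressure q = 0.5 × 0.66 × 172² = 9763 Pa.
CL = W/(q·S) = 2.5506×10^6 / (9763 × 406) = 0.6435.
CD = 0.0226 + 0.054 × 0.6435² = 0.04496.
D = q·S·CD = 9763 × 406 × 0.04496 = 1.782×10^5 N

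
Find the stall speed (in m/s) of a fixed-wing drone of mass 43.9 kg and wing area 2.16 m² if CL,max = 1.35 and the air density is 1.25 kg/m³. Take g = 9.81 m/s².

V_stall = 15.4 m/s

Stall occurs when L = W at CL,max. W = mg = 43.9 × 9.81 = 430.7 N.
V_stall = √(2W/(ρ·S·CL,max)) = √(2 × 430.7 / (1.25 × 2.16 × 1.35))
V_stall = √236.3 = 15.4 m/s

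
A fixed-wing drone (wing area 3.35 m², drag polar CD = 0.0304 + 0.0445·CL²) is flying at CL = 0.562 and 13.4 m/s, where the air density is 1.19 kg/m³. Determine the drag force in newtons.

D = 15.9 N

CD = 0.0304 + 0.0445 × 0.562² = 0.04446
D = ½ρv²S·CD = ½ × 1.19 × 13.4² × 3.35 × 0.04446 = 15.9 N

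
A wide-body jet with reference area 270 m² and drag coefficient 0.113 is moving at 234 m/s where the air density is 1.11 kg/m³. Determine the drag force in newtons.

D = ½ρv²S·CD = ½ × 1.11 × 234² × 270 × 0.113 = 9.27×10^5 N ≈ 927 kN

D = 9.27×10^5 N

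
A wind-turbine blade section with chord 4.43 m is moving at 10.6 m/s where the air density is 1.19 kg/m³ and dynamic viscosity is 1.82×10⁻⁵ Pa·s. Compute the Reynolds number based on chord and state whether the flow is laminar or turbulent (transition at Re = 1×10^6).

Re = ρ·v·c/μ = 1.19 × 10.6 × 4.43 / (1.82×10⁻⁵) = 3.07×10^6
Since 3.07×10^6 > 1×10^6, the flow is turbulent.

Re = 3.07×10^6 (turbulent)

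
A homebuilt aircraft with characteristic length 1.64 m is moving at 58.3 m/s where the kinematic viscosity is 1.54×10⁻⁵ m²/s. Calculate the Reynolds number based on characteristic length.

Re = 6.21×10^6

Re = v·c/ν = 58.3 × 1.64 / (1.54×10⁻⁵) = 6.21×10^6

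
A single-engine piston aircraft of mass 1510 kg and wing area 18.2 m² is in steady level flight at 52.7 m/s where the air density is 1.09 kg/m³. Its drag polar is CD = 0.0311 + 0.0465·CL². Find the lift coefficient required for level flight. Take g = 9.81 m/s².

CL = 0.538

Level flight ⇒ L = W = m·g = 1510 × 9.81 = 14813 N.
q = ½ρv² = ½ × 1.09 × 52.7² = 1514 Pa.
CL = 2W/(ρv²S) = 2×14813/(1.09×52.7²×18.2) = 0.5377.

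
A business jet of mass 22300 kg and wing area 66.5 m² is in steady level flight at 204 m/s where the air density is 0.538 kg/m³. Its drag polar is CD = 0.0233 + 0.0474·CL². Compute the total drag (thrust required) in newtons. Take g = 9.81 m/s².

Level flight ⇒ L = W = m·g = 22300 × 9.81 = 2.1876×10^5 N.
q = ½ρv² = ½ × 0.538 × 204² = 11190 Pa.
Required CL = L/(qS) = 2.1876×10^5/(11190·66.5) = 0.2939.
CD = 0.0233 + 0.0474 × 0.2939² = 0.02739.
D = q·S·CD = 11190 × 66.5 × 0.02739 = 20390 N

D = 20400 N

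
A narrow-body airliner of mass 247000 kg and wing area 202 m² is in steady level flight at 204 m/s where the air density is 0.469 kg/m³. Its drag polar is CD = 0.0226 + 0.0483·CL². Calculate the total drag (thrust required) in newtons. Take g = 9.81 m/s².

D = 1.88×10^5 N

Level flight ⇒ L = W = m·g = 247000 × 9.81 = 2.4231×10^6 N.
Dynamic pressure q = 0.5 × 0.469 × 204² = 9759 Pa.
CL = W/(q·S) = 2.4231×10^6 / (9759 × 202) = 1.229.
CD = 0.0226 + 0.0483 × 1.229² = 0.09557.
D = q·S·CD = 9759 × 202 × 0.09557 = 1.884×10^5 N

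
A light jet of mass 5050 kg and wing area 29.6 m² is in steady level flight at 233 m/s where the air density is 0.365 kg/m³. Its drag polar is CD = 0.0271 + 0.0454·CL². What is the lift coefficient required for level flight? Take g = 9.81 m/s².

Level flight ⇒ L = W = m·g = 5050 × 9.81 = 49540 N.
Dynamic pressure q = 0.5 × 0.365 × 233² = 9908 Pa.
CL = 2W/(ρv²S) = 2×49540/(0.365×233²×29.6) = 0.1689.

CL = 0.169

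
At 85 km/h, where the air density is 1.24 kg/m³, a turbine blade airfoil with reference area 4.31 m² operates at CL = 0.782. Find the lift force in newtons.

Convert speed: v = 85 km/h ÷ 3.6 = 23.61 m/s.
L = ½ρv²S·CL = ½ × 1.24 × 23.61² × 4.31 × 0.782 = 1160 N

L = 1160 N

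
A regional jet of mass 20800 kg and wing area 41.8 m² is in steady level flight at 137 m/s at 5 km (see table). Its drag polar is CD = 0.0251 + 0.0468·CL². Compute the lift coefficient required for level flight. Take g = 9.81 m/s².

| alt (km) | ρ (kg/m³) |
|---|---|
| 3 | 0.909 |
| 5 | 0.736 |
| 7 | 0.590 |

CL = 0.707

At 5 km, from the table: ρ = 0.736 kg/m³.
Weight W = mg = 20800 × 9.81 = 2.0405×10^5 N; in level flight L = W.
Dynamic pressure q = 0.5 × 0.736 × 137² = 6907 Pa.
Required CL = L/(qS) = 2.0405×10^5/(6907·41.8) = 0.7068.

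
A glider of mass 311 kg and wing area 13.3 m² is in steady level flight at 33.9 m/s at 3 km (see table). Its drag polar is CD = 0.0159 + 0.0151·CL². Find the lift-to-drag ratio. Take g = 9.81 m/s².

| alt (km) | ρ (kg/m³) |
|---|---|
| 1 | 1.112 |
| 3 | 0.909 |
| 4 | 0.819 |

At 3 km, from the table: ρ = 0.909 kg/m³.
Level flight ⇒ L = W = m·g = 311 × 9.81 = 3050.9 N.
q = ½ρv² = ½ × 0.909 × 33.9² = 522.3 Pa.
CL = W/(q·S) = 3050.9 / (522.3 × 13.3) = 0.4392.
CD = 0.0159 + 0.0151 × 0.4392² = 0.01881.
L/D = CL/CD = 0.4392 / 0.01881 = 23.3

L/D = 23.3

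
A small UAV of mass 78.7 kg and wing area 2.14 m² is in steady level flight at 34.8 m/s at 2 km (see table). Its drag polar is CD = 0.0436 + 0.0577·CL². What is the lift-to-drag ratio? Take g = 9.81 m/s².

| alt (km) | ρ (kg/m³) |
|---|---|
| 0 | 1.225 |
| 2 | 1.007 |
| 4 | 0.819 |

At 2 km, from the table: ρ = 1.007 kg/m³.
Level flight ⇒ L = W = m·g = 78.7 × 9.81 = 772.05 N.
q = ½ρv² = ½ × 1.007 × 34.8² = 609.8 Pa.
CL = W/(q·S) = 772.05 / (609.8 × 2.14) = 0.5917.
CD = 0.0436 + 0.0577 × 0.5917² = 0.0638.
L/D = CL/CD = 0.5917 / 0.0638 = 9.27

L/D = 9.27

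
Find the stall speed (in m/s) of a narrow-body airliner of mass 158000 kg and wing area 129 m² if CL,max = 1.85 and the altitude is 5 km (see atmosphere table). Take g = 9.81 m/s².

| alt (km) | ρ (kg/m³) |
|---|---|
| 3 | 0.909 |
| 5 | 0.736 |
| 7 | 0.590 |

At 5 km, from the table: ρ = 0.736 kg/m³.
At stall, lift equals weight: L = W = m·g = 158000 × 9.81 = 1.55×10^6 N.
From L = ½ρV²S·CL,max = W: V_stall = √(2W/(ρSCL,max)) = √(2·1.55×10^6/(0.736·129·1.85))
V_stall = √17650 = 133 m/s

V_stall = 133 m/s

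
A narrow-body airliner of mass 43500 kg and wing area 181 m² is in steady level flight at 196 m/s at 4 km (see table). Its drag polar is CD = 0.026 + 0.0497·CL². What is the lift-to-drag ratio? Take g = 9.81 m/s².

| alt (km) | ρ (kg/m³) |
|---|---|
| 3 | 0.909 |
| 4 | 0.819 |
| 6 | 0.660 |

At 4 km, from the table: ρ = 0.819 kg/m³.
Level flight ⇒ L = W = m·g = 43500 × 9.81 = 4.2674×10^5 N.
q = ½ρv² = ½ × 0.819 × 196² = 15730 Pa.
Required CL = L/(qS) = 4.2674×10^5/(15730·181) = 0.1499.
CD = 0.026 + 0.0497 × 0.1499² = 0.02712.
L/D = CL/CD = 0.1499 / 0.02712 = 5.53

L/D = 5.53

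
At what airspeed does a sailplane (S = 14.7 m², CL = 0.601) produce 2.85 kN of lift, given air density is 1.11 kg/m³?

v = 24.1 m/s

L = ½ρv²S·CL ⇒ v = √(2L/(ρ·S·CL))
v = √(2 × 2850 / (1.11 × 14.7 × 0.601)) = √581.2 = 24.1 m/s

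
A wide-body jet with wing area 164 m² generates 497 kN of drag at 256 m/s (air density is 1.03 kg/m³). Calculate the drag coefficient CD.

From D = ½ρv²S·CD, rearranging gives CD = 2D/(ρv²S).
CD = 2 × 4.97×10^5 / (1.03 × 256² × 164) = 0.0898

CD = 0.0898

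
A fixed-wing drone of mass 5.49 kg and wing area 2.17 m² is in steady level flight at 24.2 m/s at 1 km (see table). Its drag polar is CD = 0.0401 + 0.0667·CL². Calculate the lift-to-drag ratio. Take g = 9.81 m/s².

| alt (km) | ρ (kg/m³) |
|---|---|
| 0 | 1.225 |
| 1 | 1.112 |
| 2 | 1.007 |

At 1 km, from the table: ρ = 1.112 kg/m³.
In steady level flight, lift balances weight: W = mg = 5.49 × 9.81 = 53.857 N.
q = ½ρv² = ½ × 1.112 × 24.2² = 325.6 Pa.
Required CL = L/(qS) = 53.857/(325.6·2.17) = 0.07622.
CD = 0.0401 + 0.0667 × 0.07622² = 0.04049.
L/D = CL/CD = 0.07622 / 0.04049 = 1.88

L/D = 1.88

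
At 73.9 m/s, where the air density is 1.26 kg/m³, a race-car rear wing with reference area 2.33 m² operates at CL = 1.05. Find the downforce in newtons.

L = 8420 N

Dynamic pressure q = ½ρv² = ½ × 1.26 × 73.9² = 3441 Pa.
L = q·S·CL = 3441 × 2.33 × 1.05 = 8420 N ≈ 8.42 kN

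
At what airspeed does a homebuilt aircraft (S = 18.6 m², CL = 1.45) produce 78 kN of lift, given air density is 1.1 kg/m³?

v = 72.5 m/s

L = ½ρv²S·CL ⇒ v = √(2L/(ρ·S·CL))
v = √(2 × 78000 / (1.1 × 18.6 × 1.45)) = √5258 = 72.5 m/s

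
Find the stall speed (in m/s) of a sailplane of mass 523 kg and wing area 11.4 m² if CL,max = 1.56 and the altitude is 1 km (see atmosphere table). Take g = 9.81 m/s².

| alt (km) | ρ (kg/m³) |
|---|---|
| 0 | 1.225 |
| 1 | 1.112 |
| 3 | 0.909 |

V_stall = 22.8 m/s

At 1 km, from the table: ρ = 1.112 kg/m³.
At stall, lift equals weight: L = W = m·g = 523 × 9.81 = 5131 N.
V_stall = √(2W/(ρ·S·CL,max)) = √(2 × 5131 / (1.112 × 11.4 × 1.56))
V_stall = √518.9 = 22.8 m/s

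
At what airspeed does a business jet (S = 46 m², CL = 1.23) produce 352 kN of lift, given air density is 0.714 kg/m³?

L = ½ρv²S·CL ⇒ v = √(2L/(ρ·S·CL))
v = √(2 × 3.52×10^5 / (0.714 × 46 × 1.23)) = √17430 = 132 m/s

v = 132 m/s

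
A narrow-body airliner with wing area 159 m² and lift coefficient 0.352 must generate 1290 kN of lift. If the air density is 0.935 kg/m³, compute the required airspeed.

L = ½ρv²S·CL ⇒ v = √(2L/(ρ·S·CL))
v = √(2 × 1.29×10^6 / (0.935 × 159 × 0.352)) = √49300 = 222 m/s

v = 222 m/s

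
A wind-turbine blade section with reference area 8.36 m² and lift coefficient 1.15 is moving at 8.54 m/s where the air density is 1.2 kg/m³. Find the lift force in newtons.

L = ½ρv²S·CL = ½ × 1.2 × 8.54² × 8.36 × 1.15 = 421 N

L = 421 N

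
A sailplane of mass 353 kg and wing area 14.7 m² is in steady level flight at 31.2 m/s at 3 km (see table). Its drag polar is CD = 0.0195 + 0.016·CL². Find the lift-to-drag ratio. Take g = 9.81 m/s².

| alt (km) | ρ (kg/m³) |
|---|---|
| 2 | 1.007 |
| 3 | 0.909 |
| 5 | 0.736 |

At 3 km, from the table: ρ = 0.909 kg/m³.
In steady level flight, lift balances weight: W = mg = 353 × 9.81 = 3462.9 N.
q = ½ρv² = ½ × 0.909 × 31.2² = 442.4 Pa.
CL = 2W/(ρv²S) = 2×3462.9/(0.909×31.2²×14.7) = 0.5325.
CD = 0.0195 + 0.016 × 0.5325² = 0.02404.
L/D = CL/CD = 0.5325 / 0.02404 = 22.2

L/D = 22.2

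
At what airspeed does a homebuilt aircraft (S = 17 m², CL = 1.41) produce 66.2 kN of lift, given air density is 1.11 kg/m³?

v = 70.5 m/s

L = ½ρv²S·CL ⇒ v = √(2L/(ρ·S·CL))
v = √(2 × 66200 / (1.11 × 17 × 1.41)) = √4976 = 70.5 m/s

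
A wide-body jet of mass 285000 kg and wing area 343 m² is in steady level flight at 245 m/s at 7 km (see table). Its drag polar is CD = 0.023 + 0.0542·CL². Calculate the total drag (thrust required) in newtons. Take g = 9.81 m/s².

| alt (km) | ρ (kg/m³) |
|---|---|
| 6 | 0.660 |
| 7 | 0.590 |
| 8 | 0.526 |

At 7 km, from the table: ρ = 0.590 kg/m³.
Level flight ⇒ L = W = m·g = 285000 × 9.81 = 2.7958×10^6 N.
Dynamic pressure q = 0.5 × 0.59 × 245² = 17710 Pa.
CL = 2W/(ρv²S) = 2×2.7958×10^6/(0.59×245²×343) = 0.4603.
CD = 0.023 + 0.0542 × 0.4603² = 0.03448.
D = q·S·CD = 17710 × 343 × 0.03448 = 2.094×10^5 N

D = 2.09×10^5 N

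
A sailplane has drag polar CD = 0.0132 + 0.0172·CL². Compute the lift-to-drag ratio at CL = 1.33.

L/D = 30.5

CD = 0.0132 + 0.0172 × 1.33² = 0.04363
L/D = CL/CD = 1.33 / 0.04363 = 30.5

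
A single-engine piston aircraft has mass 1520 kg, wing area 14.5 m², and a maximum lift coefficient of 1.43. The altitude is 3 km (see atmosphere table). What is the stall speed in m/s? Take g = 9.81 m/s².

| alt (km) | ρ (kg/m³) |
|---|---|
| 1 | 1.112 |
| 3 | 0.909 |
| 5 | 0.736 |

At 3 km, from the table: ρ = 0.909 kg/m³.
Stall occurs when L = W at CL,max. W = mg = 1520 × 9.81 = 14910 N.
V_stall = √(2W/(ρ·S·CL,max)) = √(2 × 14910 / (0.909 × 14.5 × 1.43))
V_stall = √1582 = 39.8 m/s

V_stall = 39.8 m/s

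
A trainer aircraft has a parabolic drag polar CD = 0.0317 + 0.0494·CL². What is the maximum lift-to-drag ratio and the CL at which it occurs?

For CD = CD0 + K·CL², (L/D)max occurs at CL* = √(CD0/K) and equals 1/(2√(K·CD0)).
(L/D)max = 1/(2√(0.0494 × 0.0317)) = 1/(2 × 0.03957) = 12.6
CL* = √(0.0317/0.0494) = 0.801

(L/D)max = 12.6, at CL = 0.801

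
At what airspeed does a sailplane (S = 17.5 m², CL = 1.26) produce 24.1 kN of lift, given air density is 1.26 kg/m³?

L = ½ρv²S·CL ⇒ v = √(2L/(ρ·S·CL))
v = √(2 × 24100 / (1.26 × 17.5 × 1.26)) = √1735 = 41.7 m/s

v = 41.7 m/s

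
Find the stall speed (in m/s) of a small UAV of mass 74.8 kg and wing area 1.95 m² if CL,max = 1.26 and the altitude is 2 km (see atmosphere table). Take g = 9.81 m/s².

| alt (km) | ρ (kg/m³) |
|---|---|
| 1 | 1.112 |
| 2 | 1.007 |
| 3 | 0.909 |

At 2 km, from the table: ρ = 1.007 kg/m³.
Weight W = mg = 74.8 × 9.81 = 733.8 N.
V_stall = √(2W/(ρ·S·CL,max)) = √(2 × 733.8 / (1.007 × 1.95 × 1.26))
V_stall = √593.2 = 24.4 m/s

V_stall = 24.4 m/s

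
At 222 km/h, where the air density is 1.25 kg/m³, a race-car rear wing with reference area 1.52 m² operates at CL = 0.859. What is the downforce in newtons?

Convert speed: v = 222 km/h ÷ 3.6 = 61.67 m/s.
L = ½ρv²S·CL = ½ × 1.25 × 61.67² × 1.52 × 0.859 = 3100 N

L = 3100 N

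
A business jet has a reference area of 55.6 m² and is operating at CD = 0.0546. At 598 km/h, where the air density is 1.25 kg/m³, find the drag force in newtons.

Convert speed: v = 598 km/h ÷ 3.6 = 166.1 m/s.
Dynamic pressure q = ½ρv² = ½ × 1.25 × 166.1² = 17250 Pa.
D = q·S·CD = 17250 × 55.6 × 0.0546 = 52400 N ≈ 52.4 kN

D = 52400 N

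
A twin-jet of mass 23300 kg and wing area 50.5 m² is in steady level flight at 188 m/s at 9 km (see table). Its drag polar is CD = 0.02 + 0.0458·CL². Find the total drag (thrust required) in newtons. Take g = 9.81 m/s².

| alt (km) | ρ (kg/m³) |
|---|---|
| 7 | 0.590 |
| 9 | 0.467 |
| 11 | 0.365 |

At 9 km, from the table: ρ = 0.467 kg/m³.
In steady level flight, lift balances weight: W = mg = 23300 × 9.81 = 2.2857×10^5 N.
Dynamic pressure q = 0.5 × 0.467 × 188² = 8253 Pa.
Required CL = L/(qS) = 2.2857×10^5/(8253·50.5) = 0.5484.
CD = 0.02 + 0.0458 × 0.5484² = 0.03378.
D = q·S·CD = 8253 × 50.5 × 0.03378 = 14080 N

D = 14100 N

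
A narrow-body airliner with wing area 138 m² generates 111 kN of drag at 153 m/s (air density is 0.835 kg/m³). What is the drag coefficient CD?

CD = 0.0823

From D = ½ρv²S·CD, rearranging gives CD = 2D/(ρv²S).
CD = 2 × 1.11×10^5 / (0.835 × 153² × 138) = 0.0823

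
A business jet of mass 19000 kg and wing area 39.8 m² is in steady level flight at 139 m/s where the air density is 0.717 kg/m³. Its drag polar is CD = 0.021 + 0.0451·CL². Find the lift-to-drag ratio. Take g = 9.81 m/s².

L/D = 16.2

In steady level flight, lift balances weight: W = mg = 19000 × 9.81 = 1.8639×10^5 N.
Dynamic pressure q = 0.5 × 0.717 × 139² = 6927 Pa.
CL = W/(q·S) = 1.8639×10^5 / (6927 × 39.8) = 0.6761.
CD = 0.021 + 0.0451 × 0.6761² = 0.04162.
L/D = CL/CD = 0.6761 / 0.04162 = 16.2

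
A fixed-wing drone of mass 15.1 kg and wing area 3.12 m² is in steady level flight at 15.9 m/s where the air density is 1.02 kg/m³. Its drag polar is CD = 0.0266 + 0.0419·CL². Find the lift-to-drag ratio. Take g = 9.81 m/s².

L/D = 11.4

Weight W = mg = 15.1 × 9.81 = 148.13 N; in level flight L = W.
q = ½ρv² = ½ × 1.02 × 15.9² = 128.9 Pa.
CL = W/(q·S) = 148.13 / (128.9 × 3.12) = 0.3682.
CD = 0.0266 + 0.0419 × 0.3682² = 0.03228.
L/D = CL/CD = 0.3682 / 0.03228 = 11.4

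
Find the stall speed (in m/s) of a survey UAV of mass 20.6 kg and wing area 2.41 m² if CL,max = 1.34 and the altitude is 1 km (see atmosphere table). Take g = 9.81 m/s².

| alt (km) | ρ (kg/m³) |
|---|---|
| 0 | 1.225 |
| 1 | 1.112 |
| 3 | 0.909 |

At 1 km, from the table: ρ = 1.112 kg/m³.
At stall, lift equals weight: L = W = m·g = 20.6 × 9.81 = 202.1 N.
From L = ½ρV²S·CL,max = W: V_stall = √(2W/(ρSCL,max)) = √(2·202.1/(1.112·2.41·1.34))
V_stall = √112.5 = 10.6 m/s

V_stall = 10.6 m/s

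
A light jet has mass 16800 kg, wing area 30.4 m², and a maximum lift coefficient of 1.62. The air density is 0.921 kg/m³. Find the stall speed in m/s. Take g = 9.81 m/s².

V_stall = 85.2 m/s

Weight W = mg = 16800 × 9.81 = 1.648×10^5 N.
From L = ½ρV²S·CL,max = W: V_stall = √(2W/(ρSCL,max)) = √(2·1.648×10^5/(0.921·30.4·1.62))
V_stall = √7267 = 85.2 m/s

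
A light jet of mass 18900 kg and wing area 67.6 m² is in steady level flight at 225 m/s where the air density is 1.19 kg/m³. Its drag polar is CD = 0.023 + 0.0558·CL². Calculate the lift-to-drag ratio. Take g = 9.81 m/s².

L/D = 3.88

Level flight ⇒ L = W = m·g = 18900 × 9.81 = 1.8541×10^5 N.
q = ½ρv² = ½ × 1.19 × 225² = 30120 Pa.
Required CL = L/(qS) = 1.8541×10^5/(30120·67.6) = 0.09105.
CD = 0.023 + 0.0558 × 0.09105² = 0.02346.
L/D = CL/CD = 0.09105 / 0.02346 = 3.88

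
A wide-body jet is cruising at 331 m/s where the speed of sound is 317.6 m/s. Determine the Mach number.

M = v/a = 331 / 317.6 = 1.04

M = 1.04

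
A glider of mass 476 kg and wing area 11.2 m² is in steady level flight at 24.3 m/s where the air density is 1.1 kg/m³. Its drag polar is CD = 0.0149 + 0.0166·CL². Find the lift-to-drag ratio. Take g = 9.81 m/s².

Level flight ⇒ L = W = m·g = 476 × 9.81 = 4669.6 N.
Dynamic pressure q = 0.5 × 1.1 × 24.3² = 324.8 Pa.
CL = 2W/(ρv²S) = 2×4669.6/(1.1×24.3²×11.2) = 1.284.
CD = 0.0149 + 0.0166 × 1.284² = 0.04226.
L/D = CL/CD = 1.284 / 0.04226 = 30.4

L/D = 30.4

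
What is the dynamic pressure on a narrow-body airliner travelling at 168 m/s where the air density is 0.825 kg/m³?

q = 11600 Pa

q = ½ρv² = ½ × 0.825 × 168² = 11600 Pa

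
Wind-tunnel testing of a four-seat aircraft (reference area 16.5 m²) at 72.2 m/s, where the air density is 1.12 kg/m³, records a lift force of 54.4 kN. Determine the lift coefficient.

CL = 1.13

From L = ½ρv²S·CL, rearranging gives CL = 2L/(ρv²S).
CL = 2 × 54400 / (1.12 × 72.2² × 16.5) = 1.13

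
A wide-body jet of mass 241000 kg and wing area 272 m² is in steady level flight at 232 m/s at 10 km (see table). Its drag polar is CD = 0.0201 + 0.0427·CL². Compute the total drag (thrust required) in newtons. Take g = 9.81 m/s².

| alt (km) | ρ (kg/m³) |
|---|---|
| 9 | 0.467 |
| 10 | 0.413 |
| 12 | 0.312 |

At 10 km, from the table: ρ = 0.413 kg/m³.
Level flight ⇒ L = W = m·g = 241000 × 9.81 = 2.3642×10^6 N.
q = ½ρv² = ½ × 0.413 × 232² = 11110 Pa.
Required CL = L/(qS) = 2.3642×10^6/(11110·272) = 0.782.
CD = 0.0201 + 0.0427 × 0.782² = 0.04621.
D = q·S·CD = 11110 × 272 × 0.04621 = 1.397×10^5 N

D = 1.4×10^5 N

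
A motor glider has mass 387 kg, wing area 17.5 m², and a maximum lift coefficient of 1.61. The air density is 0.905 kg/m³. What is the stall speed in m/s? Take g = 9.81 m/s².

Stall occurs when L = W at CL,max. W = mg = 387 × 9.81 = 3796 N.
V_stall = √(2W/(ρ·S·CL,max)) = √(2 × 3796 / (0.905 × 17.5 × 1.61))
V_stall = √297.8 = 17.3 m/s

V_stall = 17.3 m/s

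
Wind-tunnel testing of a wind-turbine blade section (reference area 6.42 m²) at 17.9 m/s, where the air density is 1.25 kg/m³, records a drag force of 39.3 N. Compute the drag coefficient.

From D = ½ρv²S·CD, rearranging gives CD = 2D/(ρv²S).
CD = 2 × 39.3 / (1.25 × 17.9² × 6.42) = 0.0306

CD = 0.0306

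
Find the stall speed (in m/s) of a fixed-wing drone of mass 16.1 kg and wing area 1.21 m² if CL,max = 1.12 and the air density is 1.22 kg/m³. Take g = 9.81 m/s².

V_stall = 13.8 m/s

At stall, lift equals weight: L = W = m·g = 16.1 × 9.81 = 157.9 N.
From L = ½ρV²S·CL,max = W: V_stall = √(2W/(ρSCL,max)) = √(2·157.9/(1.22·1.21·1.12))
V_stall = √191.1 = 13.8 m/s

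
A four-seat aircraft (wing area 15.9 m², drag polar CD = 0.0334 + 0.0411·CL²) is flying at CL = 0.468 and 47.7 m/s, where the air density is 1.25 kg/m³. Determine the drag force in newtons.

CD = 0.0334 + 0.0411 × 0.468² = 0.0424
D = ½ρv²S·CD = ½ × 1.25 × 47.7² × 15.9 × 0.0424 = 959 N

D = 959 N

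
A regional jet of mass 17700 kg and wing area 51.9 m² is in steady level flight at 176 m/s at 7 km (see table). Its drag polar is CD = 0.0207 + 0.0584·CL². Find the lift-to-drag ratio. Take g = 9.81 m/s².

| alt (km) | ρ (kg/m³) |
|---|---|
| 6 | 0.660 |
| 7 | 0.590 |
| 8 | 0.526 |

L/D = 12.8

At 7 km, from the table: ρ = 0.590 kg/m³.
Weight W = mg = 17700 × 9.81 = 1.7364×10^5 N; in level flight L = W.
q = ½ρv² = ½ × 0.59 × 176² = 9138 Pa.
Required CL = L/(qS) = 1.7364×10^5/(9138·51.9) = 0.3661.
CD = 0.0207 + 0.0584 × 0.3661² = 0.02853.
L/D = CL/CD = 0.3661 / 0.02853 = 12.8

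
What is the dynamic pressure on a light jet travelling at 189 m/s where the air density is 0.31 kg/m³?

q = 5540 Pa

q = ½ρv² = ½ × 0.31 × 189² = 5540 Pa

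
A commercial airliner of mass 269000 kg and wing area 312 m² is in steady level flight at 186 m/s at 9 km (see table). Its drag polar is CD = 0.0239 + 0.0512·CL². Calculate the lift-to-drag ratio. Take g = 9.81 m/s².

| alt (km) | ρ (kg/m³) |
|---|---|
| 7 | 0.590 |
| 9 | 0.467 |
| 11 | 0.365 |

At 9 km, from the table: ρ = 0.467 kg/m³.
Level flight ⇒ L = W = m·g = 269000 × 9.81 = 2.6389×10^6 N.
Dynamic pressure q = 0.5 × 0.467 × 186² = 8078 Pa.
Required CL = L/(qS) = 2.6389×10^6/(8078·312) = 1.047.
CD = 0.0239 + 0.0512 × 1.047² = 0.08003.
L/D = CL/CD = 1.047 / 0.08003 = 13.1

L/D = 13.1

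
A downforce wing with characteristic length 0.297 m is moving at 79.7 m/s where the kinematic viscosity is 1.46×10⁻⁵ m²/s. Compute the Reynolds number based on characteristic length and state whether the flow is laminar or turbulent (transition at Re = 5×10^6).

Re = v·c/ν = 79.7 × 0.297 / (1.46×10⁻⁵) = 1.62×10^6
Since 1.62×10^6 < 5×10^6, the flow is laminar.

Re = 1.62×10^6 (laminar)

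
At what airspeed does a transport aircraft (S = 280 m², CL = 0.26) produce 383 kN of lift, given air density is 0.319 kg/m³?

v = 182 m/s

L = ½ρv²S·CL ⇒ v = √(2L/(ρ·S·CL))
v = √(2 × 3.83×10^5 / (0.319 × 280 × 0.26)) = √32980 = 182 m/s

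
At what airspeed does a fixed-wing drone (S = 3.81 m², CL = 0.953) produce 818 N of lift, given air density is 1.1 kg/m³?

L = ½ρv²S·CL ⇒ v = √(2L/(ρ·S·CL))
v = √(2 × 818 / (1.1 × 3.81 × 0.953)) = √409.6 = 20.2 m/s

v = 20.2 m/s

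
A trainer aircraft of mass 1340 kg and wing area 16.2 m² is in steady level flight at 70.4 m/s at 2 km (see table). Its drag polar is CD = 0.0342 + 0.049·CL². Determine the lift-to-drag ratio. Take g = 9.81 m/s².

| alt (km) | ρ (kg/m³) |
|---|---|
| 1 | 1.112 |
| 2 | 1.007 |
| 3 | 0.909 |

At 2 km, from the table: ρ = 1.007 kg/m³.
Level flight ⇒ L = W = m·g = 1340 × 9.81 = 13145 N.
Dynamic pressure q = 0.5 × 1.007 × 70.4² = 2495 Pa.
Required CL = L/(qS) = 13145/(2495·16.2) = 0.3252.
CD = 0.0342 + 0.049 × 0.3252² = 0.03938.
L/D = CL/CD = 0.3252 / 0.03938 = 8.26

L/D = 8.26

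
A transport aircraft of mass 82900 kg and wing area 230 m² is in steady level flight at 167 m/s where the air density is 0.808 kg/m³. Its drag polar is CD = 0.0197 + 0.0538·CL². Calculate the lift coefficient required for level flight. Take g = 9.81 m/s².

Weight W = mg = 82900 × 9.81 = 8.1325×10^5 N; in level flight L = W.
Dynamic pressure q = 0.5 × 0.808 × 167² = 11270 Pa.
Required CL = L/(qS) = 8.1325×10^5/(11270·230) = 0.3138.

CL = 0.314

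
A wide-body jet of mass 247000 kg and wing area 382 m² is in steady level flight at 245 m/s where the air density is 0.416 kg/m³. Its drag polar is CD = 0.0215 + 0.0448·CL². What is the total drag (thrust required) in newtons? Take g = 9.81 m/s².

D = 1.58×10^5 N

Level flight ⇒ L = W = m·g = 247000 × 9.81 = 2.4231×10^6 N.
Dynamic pressure q = 0.5 × 0.416 × 245² = 12490 Pa.
CL = 2W/(ρv²S) = 2×2.4231×10^6/(0.416×245²×382) = 0.5081.
CD = 0.0215 + 0.0448 × 0.5081² = 0.03306.
D = q·S·CD = 12490 × 382 × 0.03306 = 1.577×10^5 N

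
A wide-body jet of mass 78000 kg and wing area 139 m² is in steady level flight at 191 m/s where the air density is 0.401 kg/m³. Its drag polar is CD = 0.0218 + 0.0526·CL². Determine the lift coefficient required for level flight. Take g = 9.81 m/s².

CL = 0.753

Weight W = mg = 78000 × 9.81 = 7.6518×10^5 N; in level flight L = W.
q = ½ρv² = ½ × 0.401 × 191² = 7314 Pa.
CL = 2W/(ρv²S) = 2×7.6518×10^5/(0.401×191²×139) = 0.7526.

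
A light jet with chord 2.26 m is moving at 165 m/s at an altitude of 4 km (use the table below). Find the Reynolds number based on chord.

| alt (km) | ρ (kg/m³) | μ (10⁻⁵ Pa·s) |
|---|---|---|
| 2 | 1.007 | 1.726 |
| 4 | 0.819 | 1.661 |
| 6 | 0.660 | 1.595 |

At 4 km, from the table: ρ = 0.819 kg/m³, μ = 1.661×10⁻⁵ Pa·s.
Re = ρ·v·c/μ = 0.819 × 165 × 2.26 / (1.661×10⁻⁵) = 1.84×10^7

Re = 1.84×10^7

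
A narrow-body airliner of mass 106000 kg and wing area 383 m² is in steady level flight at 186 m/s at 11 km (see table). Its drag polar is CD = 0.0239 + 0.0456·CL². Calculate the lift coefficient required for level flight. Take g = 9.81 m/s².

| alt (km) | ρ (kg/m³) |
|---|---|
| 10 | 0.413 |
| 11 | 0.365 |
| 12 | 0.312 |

At 11 km, from the table: ρ = 0.365 kg/m³.
In steady level flight, lift balances weight: W = mg = 106000 × 9.81 = 1.0399×10^6 N.
Dynamic pressure q = 0.5 × 0.365 × 186² = 6314 Pa.
Required CL = L/(qS) = 1.0399×10^6/(6314·383) = 0.43.

CL = 0.43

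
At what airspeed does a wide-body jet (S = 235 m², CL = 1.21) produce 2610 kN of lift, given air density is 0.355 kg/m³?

v = 227 m/s

L = ½ρv²S·CL ⇒ v = √(2L/(ρ·S·CL))
v = √(2 × 2.61×10^6 / (0.355 × 235 × 1.21)) = √51710 = 227 m/s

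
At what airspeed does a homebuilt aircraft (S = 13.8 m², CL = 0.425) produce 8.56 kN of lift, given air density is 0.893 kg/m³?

L = ½ρv²S·CL ⇒ v = √(2L/(ρ·S·CL))
v = √(2 × 8560 / (0.893 × 13.8 × 0.425)) = √3269 = 57.2 m/s

v = 57.2 m/s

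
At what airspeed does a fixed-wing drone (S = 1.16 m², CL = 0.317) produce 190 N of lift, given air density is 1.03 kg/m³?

L = ½ρv²S·CL ⇒ v = √(2L/(ρ·S·CL))
v = √(2 × 190 / (1.03 × 1.16 × 0.317)) = √1003 = 31.7 m/s

v = 31.7 m/s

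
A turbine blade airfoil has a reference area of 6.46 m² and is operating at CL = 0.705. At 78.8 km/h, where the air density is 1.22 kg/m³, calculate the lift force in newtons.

L = 1330 N

Convert speed: v = 78.8 km/h ÷ 3.6 = 21.89 m/s.
Dynamic pressure q = ½ρv² = ½ × 1.22 × 21.89² = 292.3 Pa.
L = q·S·CL = 292.3 × 6.46 × 0.705 = 1330 N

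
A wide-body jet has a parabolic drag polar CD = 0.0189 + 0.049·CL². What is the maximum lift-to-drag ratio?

(L/D)max = 16.4

For CD = CD0 + K·CL², (L/D)max occurs at CL* = √(CD0/K) and equals 1/(2√(K·CD0)).
(L/D)max = 1/(2√(0.049 × 0.0189)) = 1/(2 × 0.03043) = 16.4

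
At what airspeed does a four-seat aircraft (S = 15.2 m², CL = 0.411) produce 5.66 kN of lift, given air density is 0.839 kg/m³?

L = ½ρv²S·CL ⇒ v = √(2L/(ρ·S·CL))
v = √(2 × 5660 / (0.839 × 15.2 × 0.411)) = √2160 = 46.5 m/s

v = 46.5 m/s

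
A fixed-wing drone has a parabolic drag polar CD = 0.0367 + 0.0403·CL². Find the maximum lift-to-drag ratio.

(L/D)max = 13

For CD = CD0 + K·CL², (L/D)max occurs at CL* = √(CD0/K) and equals 1/(2√(K·CD0)).
(L/D)max = 1/(2√(0.0403 × 0.0367)) = 1/(2 × 0.03846) = 13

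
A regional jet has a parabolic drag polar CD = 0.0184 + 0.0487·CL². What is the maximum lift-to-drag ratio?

(L/D)max = 16.7

For CD = CD0 + K·CL², (L/D)max occurs at CL* = √(CD0/K) and equals 1/(2√(K·CD0)).
(L/D)max = 1/(2√(0.0487 × 0.0184)) = 1/(2 × 0.02993) = 16.7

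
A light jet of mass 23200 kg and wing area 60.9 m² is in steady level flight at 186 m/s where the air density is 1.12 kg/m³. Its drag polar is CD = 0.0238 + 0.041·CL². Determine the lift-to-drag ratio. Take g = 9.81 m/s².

L/D = 7.62

In steady level flight, lift balances weight: W = mg = 23200 × 9.81 = 2.2759×10^5 N.
Dynamic pressure q = 0.5 × 1.12 × 186² = 19370 Pa.
CL = 2W/(ρv²S) = 2×2.2759×10^5/(1.12×186²×60.9) = 0.1929.
CD = 0.0238 + 0.041 × 0.1929² = 0.02533.
L/D = CL/CD = 0.1929 / 0.02533 = 7.62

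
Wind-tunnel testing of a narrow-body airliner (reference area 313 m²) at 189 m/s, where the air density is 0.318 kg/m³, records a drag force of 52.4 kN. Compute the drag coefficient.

CD = 0.0295

From D = ½ρv²S·CD, rearranging gives CD = 2D/(ρv²S).
CD = 2 × 52400 / (0.318 × 189² × 313) = 0.0295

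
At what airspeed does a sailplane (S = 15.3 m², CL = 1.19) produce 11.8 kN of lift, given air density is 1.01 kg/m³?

L = ½ρv²S·CL ⇒ v = √(2L/(ρ·S·CL))
v = √(2 × 11800 / (1.01 × 15.3 × 1.19)) = √1283 = 35.8 m/s

v = 35.8 m/s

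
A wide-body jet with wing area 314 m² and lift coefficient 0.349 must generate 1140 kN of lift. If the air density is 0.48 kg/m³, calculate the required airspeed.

v = 208 m/s

L = ½ρv²S·CL ⇒ v = √(2L/(ρ·S·CL))
v = √(2 × 1.14×10^6 / (0.48 × 314 × 0.349)) = √43340 = 208 m/s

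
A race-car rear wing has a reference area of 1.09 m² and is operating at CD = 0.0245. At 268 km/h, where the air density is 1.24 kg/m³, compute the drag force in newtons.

D = 91.8 N

Convert speed: v = 268 km/h ÷ 3.6 = 74.44 m/s.
Dynamic pressure q = ½ρv² = ½ × 1.24 × 74.44² = 3436 Pa.
D = q·S·CD = 3436 × 1.09 × 0.0245 = 91.8 N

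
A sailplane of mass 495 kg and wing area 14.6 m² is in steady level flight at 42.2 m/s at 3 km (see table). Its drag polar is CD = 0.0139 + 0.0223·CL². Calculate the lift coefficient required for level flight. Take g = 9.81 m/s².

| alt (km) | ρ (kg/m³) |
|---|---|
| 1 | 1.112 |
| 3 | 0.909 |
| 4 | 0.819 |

At 3 km, from the table: ρ = 0.909 kg/m³.
Weight W = mg = 495 × 9.81 = 4855.9 N; in level flight L = W.
q = ½ρv² = ½ × 0.909 × 42.2² = 809.4 Pa.
Required CL = L/(qS) = 4855.9/(809.4·14.6) = 0.4109.

CL = 0.411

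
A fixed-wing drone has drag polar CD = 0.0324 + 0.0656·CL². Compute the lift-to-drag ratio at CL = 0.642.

CD = 0.0324 + 0.0656 × 0.642² = 0.05944
L/D = CL/CD = 0.642 / 0.05944 = 10.8

L/D = 10.8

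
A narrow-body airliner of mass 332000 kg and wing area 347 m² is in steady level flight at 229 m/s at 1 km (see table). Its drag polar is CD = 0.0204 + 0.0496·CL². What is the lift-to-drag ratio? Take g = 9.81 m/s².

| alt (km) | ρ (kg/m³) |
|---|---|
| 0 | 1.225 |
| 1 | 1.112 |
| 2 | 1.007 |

At 1 km, from the table: ρ = 1.112 kg/m³.
Weight W = mg = 332000 × 9.81 = 3.2569×10^6 N; in level flight L = W.
Dynamic pressure q = 0.5 × 1.112 × 229² = 29160 Pa.
CL = 2W/(ρv²S) = 2×3.2569×10^6/(1.112×229²×347) = 0.3219.
CD = 0.0204 + 0.0496 × 0.3219² = 0.02554.
L/D = CL/CD = 0.3219 / 0.02554 = 12.6

L/D = 12.6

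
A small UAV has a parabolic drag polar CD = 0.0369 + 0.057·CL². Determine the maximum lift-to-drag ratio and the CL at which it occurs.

For CD = CD0 + K·CL², (L/D)max occurs at CL* = √(CD0/K) and equals 1/(2√(K·CD0)).
(L/D)max = 1/(2√(0.057 × 0.0369)) = 1/(2 × 0.04586) = 10.9
CL* = √(0.0369/0.057) = 0.805

(L/D)max = 10.9, at CL = 0.805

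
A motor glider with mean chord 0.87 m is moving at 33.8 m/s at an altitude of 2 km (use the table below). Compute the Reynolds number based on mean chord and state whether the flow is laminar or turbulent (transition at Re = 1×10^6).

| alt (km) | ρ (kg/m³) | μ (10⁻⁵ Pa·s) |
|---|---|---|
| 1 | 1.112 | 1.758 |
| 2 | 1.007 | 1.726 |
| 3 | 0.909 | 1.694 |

Re = 1.72×10^6 (turbulent)

At 2 km, from the table: ρ = 1.007 kg/m³, μ = 1.726×10⁻⁵ Pa·s.
Re = ρ·v·c/μ = 1.007 × 33.8 × 0.87 / (1.726×10⁻⁵) = 1.72×10^6
Since 1.72×10^6 > 1×10^6, the flow is turbulent.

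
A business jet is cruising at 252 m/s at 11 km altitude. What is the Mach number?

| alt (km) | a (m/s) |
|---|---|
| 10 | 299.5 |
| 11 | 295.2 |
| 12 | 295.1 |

At 11 km, from the table: a = 295.2 m/s.
M = v/a = 252 / 295.2 = 0.854

M = 0.854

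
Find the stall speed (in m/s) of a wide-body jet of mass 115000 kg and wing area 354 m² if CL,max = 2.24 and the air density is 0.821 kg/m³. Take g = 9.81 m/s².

Stall occurs when L = W at CL,max. W = mg = 115000 × 9.81 = 1.128×10^6 N.
V_stall = √(2W/(ρ·S·CL,max)) = √(2 × 1.128×10^6 / (0.821 × 354 × 2.24))
V_stall = √3466 = 58.9 m/s

V_stall = 58.9 m/s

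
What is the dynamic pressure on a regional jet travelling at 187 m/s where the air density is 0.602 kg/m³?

q = ½ρv² = ½ × 0.602 × 187² = 10500 Pa

q = 10500 Pa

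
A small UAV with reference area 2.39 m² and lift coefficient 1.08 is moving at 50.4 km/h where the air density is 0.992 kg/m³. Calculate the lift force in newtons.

Convert speed: v = 50.4 km/h ÷ 3.6 = 14 m/s.
Dynamic pressure q = ½ρv² = ½ × 0.992 × 14² = 97.22 Pa.
L = q·S·CL = 97.22 × 2.39 × 1.08 = 251 N

L = 251 N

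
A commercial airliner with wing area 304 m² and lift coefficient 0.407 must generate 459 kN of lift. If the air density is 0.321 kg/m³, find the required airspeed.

v = 152 m/s

L = ½ρv²S·CL ⇒ v = √(2L/(ρ·S·CL))
v = √(2 × 4.59×10^5 / (0.321 × 304 × 0.407)) = √23110 = 152 m/s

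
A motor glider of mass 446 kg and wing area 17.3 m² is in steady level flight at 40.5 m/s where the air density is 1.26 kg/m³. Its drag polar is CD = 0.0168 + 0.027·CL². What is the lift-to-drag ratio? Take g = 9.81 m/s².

L/D = 13.3

Level flight ⇒ L = W = m·g = 446 × 9.81 = 4375.3 N.
Dynamic pressure q = 0.5 × 1.26 × 40.5² = 1033 Pa.
Required CL = L/(qS) = 4375.3/(1033·17.3) = 0.2447.
CD = 0.0168 + 0.027 × 0.2447² = 0.01842.
L/D = CL/CD = 0.2447 / 0.01842 = 13.3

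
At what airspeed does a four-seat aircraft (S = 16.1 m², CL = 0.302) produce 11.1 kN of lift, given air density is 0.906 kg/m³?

v = 71 m/s

L = ½ρv²S·CL ⇒ v = √(2L/(ρ·S·CL))
v = √(2 × 11100 / (0.906 × 16.1 × 0.302)) = √5040 = 71 m/s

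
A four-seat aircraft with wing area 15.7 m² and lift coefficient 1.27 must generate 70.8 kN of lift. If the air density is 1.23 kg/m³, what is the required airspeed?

L = ½ρv²S·CL ⇒ v = √(2L/(ρ·S·CL))
v = √(2 × 70800 / (1.23 × 15.7 × 1.27)) = √5774 = 76 m/s

v = 76 m/s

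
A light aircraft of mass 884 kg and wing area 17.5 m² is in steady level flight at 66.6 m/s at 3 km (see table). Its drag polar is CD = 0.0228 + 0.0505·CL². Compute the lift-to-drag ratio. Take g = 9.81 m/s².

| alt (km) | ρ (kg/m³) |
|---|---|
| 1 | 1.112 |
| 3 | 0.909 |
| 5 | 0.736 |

L/D = 9.51

At 3 km, from the table: ρ = 0.909 kg/m³.
In steady level flight, lift balances weight: W = mg = 884 × 9.81 = 8672 N.
Dynamic pressure q = 0.5 × 0.909 × 66.6² = 2016 Pa.
CL = 2W/(ρv²S) = 2×8672/(0.909×66.6²×17.5) = 0.2458.
CD = 0.0228 + 0.0505 × 0.2458² = 0.02585.
L/D = CL/CD = 0.2458 / 0.02585 = 9.51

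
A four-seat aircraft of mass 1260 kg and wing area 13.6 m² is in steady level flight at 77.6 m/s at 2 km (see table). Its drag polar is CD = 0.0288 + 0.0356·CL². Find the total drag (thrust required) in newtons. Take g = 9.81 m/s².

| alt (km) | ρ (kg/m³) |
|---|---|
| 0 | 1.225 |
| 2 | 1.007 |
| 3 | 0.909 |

At 2 km, from the table: ρ = 1.007 kg/m³.
Level flight ⇒ L = W = m·g = 1260 × 9.81 = 12361 N.
q = ½ρv² = ½ × 1.007 × 77.6² = 3032 Pa.
CL = 2W/(ρv²S) = 2×12361/(1.007×77.6²×13.6) = 0.2998.
CD = 0.0288 + 0.0356 × 0.2998² = 0.032.
D = q·S·CD = 3032 × 13.6 × 0.032 = 1319 N

D = 1320 N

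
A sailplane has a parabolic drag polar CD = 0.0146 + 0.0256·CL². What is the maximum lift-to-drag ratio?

For CD = CD0 + K·CL², (L/D)max occurs at CL* = √(CD0/K) and equals 1/(2√(K·CD0)).
(L/D)max = 1/(2√(0.0256 × 0.0146)) = 1/(2 × 0.01933) = 25.9

(L/D)max = 25.9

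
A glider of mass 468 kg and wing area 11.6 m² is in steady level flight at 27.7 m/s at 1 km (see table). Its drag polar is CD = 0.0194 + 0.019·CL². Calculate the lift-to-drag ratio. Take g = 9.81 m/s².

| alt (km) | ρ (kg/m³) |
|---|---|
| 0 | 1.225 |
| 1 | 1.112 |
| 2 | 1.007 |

At 1 km, from the table: ρ = 1.112 kg/m³.
In steady level flight, lift balances weight: W = mg = 468 × 9.81 = 4591.1 N.
Dynamic pressure q = 0.5 × 1.112 × 27.7² = 426.6 Pa.
CL = W/(q·S) = 4591.1 / (426.6 × 11.6) = 0.9277.
CD = 0.0194 + 0.019 × 0.9277² = 0.03575.
L/D = CL/CD = 0.9277 / 0.03575 = 25.9

L/D = 25.9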